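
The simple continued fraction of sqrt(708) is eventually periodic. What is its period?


Run the CF algorithm for sqrt(708).
a_0 = floor(sqrt(708)) = 26; set m_0=0, q_0=1.
Recurrence: m' = q*a - m,  q' = (d - m'^2)/q,  a' = floor((a_0 + m')/q').
  step 1: m=26, q=32, a=1
  step 2: m=6, q=21, a=1
  step 3: m=15, q=23, a=1
  step 4: m=8, q=28, a=1
  step 5: m=20, q=11, a=4
  step 6: m=24, q=12, a=4
  step 7: m=24, q=11, a=4
  step 8: m=20, q=28, a=1
  step 9: m=8, q=23, a=1
  step 10: m=15, q=21, a=1
  step 11: m=6, q=32, a=1
  step 12: m=26, q=1, a=52
a_12 = 2*a_0 = 52, so the period closes here.
sqrt(708) = [26; 1, 1, 1, 1, 4, 4, 4, 1, 1, 1, 1, 52]
Period length = 12

12


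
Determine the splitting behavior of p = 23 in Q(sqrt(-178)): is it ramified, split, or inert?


K = Q(sqrt(-178)). Since d mod 4 = 2, disc(K) = -712.
Check p | disc: -712 mod 23 = 1.
p does not divide disc. Compute Legendre symbol (d/p):
6^((23-1)/2) mod 23 = 1
(d/p) = 1, so p splits: (p) = P*P' with e=1, f=1, g=2.
Therefore p is split.

split


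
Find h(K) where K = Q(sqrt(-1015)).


K = Q(sqrt(-1015)). d mod 4 = 1, so D = disc(K) = d = -1015
h(K) equals the number of primitive reduced positive-definite forms (a, b, c) = a*x^2 + b*x*y + c*y^2 with b^2 - 4ac = D,
where reduced means |b| <= a <= c, with b >= 0 whenever |b| = a or a = c, and primitive means gcd(a, b, c) = 1.
Reduced forces 3a^2 <= |D| = 1015, so 1 <= a <= 18; b must have the parity of D, and c = (b^2 - D)/(4a) must be an integer >= a.
Enumerate a = 1..18, b in [-a, a]:
  a=1: (1, 1, 254)  [1]
  a=2: (2, -1, 127), (2, 1, 127)  [2]
  a=3: none
  a=4: (4, -3, 64), (4, 3, 64)  [2]
  a=5: (5, 5, 52)  [1]
  a=6: none
  a=7: (7, 7, 38)  [1]
  a=8: (8, -3, 32), (8, 3, 32)  [2]
  a=9: none
  a=10: (10, -5, 26), (10, 5, 26)  [2]
  a=11..12: none
  a=13: (13, -5, 20), (13, 5, 20)  [2]
  a=14: (14, -7, 19), (14, 7, 19)  [2]
  a=15: none
  a=16: (16, 3, 16)  [1]
  a=17..18: none
Total reduced forms: 1 + 2 + 2 + 1 + 1 + 2 + 2 + 2 + 2 + 1 = 16
h = 16

16


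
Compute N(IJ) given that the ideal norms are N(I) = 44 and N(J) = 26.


N(IJ) = N(I) * N(J)
= 44 * 26
= 1144

1144


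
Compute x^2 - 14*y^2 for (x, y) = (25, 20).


x^2 - d*y^2
= 25^2 - 14*20^2
= 625 - 5600
= -4975

-4975


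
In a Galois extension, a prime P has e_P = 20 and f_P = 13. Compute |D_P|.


|D_P| = e * f
= 20 * 13
= 260

260


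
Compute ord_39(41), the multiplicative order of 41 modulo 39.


We want ord_39(41), the smallest k >= 1 with 41^k = 1 mod 39.
n = 39 = 3 * 13, phi(39) = 24; the order divides phi(n).
Divisors of 24: 1, 2, 3, 4, 6, 8, 12, 24
Repeated squaring mod 39: 41^1 = 2, 41^2 = 4, 41^4 = 16, 41^8 = 22, 41^16 = 16
Test divisors in increasing order:
  k=1: 41^1 = 2 mod 39
  k=2: 41^2 = 4 mod 39
  k=3: 41^3 = 4 * 2 = 8 mod 39
  k=4: 41^4 = 16 mod 39
  k=6: 41^6 = 16 * 4 = 25 mod 39
  k=8: 41^8 = 22 mod 39
  k=12: 41^12 = 22 * 16 = 1 mod 39  <- first divisor giving 1
Order = 12

12


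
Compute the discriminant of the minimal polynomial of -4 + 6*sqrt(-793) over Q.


The element -4 + 6*sqrt(-793) has minimal polynomial:
x^2 + 8*x + 28564
Discriminant = (8)^2 - 4*(28564)
= 64 - 114256
= -114192

-114192


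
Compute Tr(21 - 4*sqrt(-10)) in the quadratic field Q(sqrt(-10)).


Tr(a + b*sqrt(d)) = (a + b*sqrt(d)) + (a - b*sqrt(d)) = 2a
= 2 * (21)
= 42

42


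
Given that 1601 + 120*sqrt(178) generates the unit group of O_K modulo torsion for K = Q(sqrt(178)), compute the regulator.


epsilon = 1601 + 120*sqrt(178)
= 3201.9997
R = ln(3201.9997)
= 8.0715

8.0715


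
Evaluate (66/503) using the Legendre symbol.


p = 503 is prime, so compute (66/503) with the reciprocity algorithm (Jacobi-symbol steps: pull out 2s via (2/n), flip via reciprocity, reduce):
  pull out 2: (2/503) = +1  (since 503 mod 8 = 7)
  reciprocity: (33/503) -> +(503/33)
  reduce: (8/33)
  pull out 2: (2/33) = +1  (since 33 mod 8 = 1)
  pull out 2: (2/33) = +1  (since 33 mod 8 = 1)
  pull out 2: (2/33) = +1  (since 33 mod 8 = 1)
  (1/33) = 1
Product of signs = 1
(66/503) = 1

1


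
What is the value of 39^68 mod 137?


p = 137 is prime and the exponent is (p-1)/2 = 68, so by Euler's criterion 39^68 = (39/137) = +1 or -1 mod 137.
Compute by square-and-multiply:
  68 = 64 + 4 (binary 1000100)
  Repeated squaring mod 137: 39^1 = 39, 39^2 = 14, 39^4 = 59, 39^8 = 56, 39^16 = 122, 39^32 = 88, 39^64 = 72
  39^68 = 39^64 * 39^4 = 72 * 59 mod 137
    72 * 59 = 4248 = 1 mod 137
  39^68 = 1 mod 137
Result 1: 39 is a quadratic residue mod 137.
39^68 mod 137 = 1

1


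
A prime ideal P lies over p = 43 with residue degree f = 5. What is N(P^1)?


N(P^a) = p^(a*f)
= 43^(1*5)
= 43^5
= 147008443

147008443


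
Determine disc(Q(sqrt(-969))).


For K = Q(sqrt(d)) with d squarefree: disc(K) = d if d = 1 mod 4, and disc(K) = 4d if d = 2 or 3 mod 4.
Here d = -969, and d mod 4 = 3.
d = 3 mod 4, not 1 (O_K = Z[sqrt(d)]), so disc(K) = 4d = 4 * (-969) = -3876

-3876


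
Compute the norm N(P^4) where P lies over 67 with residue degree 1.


N(P^a) = p^(a*f)
= 67^(4*1)
= 67^4
= 20151121

20151121


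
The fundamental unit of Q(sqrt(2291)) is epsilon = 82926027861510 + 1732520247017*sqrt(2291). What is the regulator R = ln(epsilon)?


epsilon = 82926027861510 + 1732520247017*sqrt(2291)
= 1.6585e+14
R = ln(1.6585e+14)
= 32.7421

32.7421


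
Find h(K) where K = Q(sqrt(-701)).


K = Q(sqrt(-701)). d mod 4 = 3, so D = disc(K) = 4d = -2804
h(K) equals the number of primitive reduced positive-definite forms (a, b, c) = a*x^2 + b*x*y + c*y^2 with b^2 - 4ac = D,
where reduced means |b| <= a <= c, with b >= 0 whenever |b| = a or a = c, and primitive means gcd(a, b, c) = 1.
Reduced forces 3a^2 <= |D| = 2804, so 1 <= a <= 30; b must have the parity of D, and c = (b^2 - D)/(4a) must be an integer >= a.
Enumerate a = 1..30, b in [-a, a]:
  a=1: (1, 0, 701)  [1]
  a=2: (2, 2, 351)  [1]
  a=3: (3, -2, 234), (3, 2, 234)  [2]
  a=4: none
  a=5: (5, -4, 141), (5, 4, 141)  [2]
  a=6: (6, -2, 117), (6, 2, 117)  [2]
  a=7..8: none
  a=9: (9, -2, 78), (9, 2, 78)  [2]
  a=10: (10, -6, 71), (10, 6, 71)  [2]
  a=11: (11, -10, 66), (11, 10, 66)  [2]
  a=12: none
  a=13: (13, -2, 54), (13, 2, 54)  [2]
  a=14: none
  a=15: (15, -14, 50), (15, -4, 47), (15, 4, 47), (15, 14, 50)  [4]
  a=16: none
  a=17: (17, -16, 45), (17, 16, 45)  [2]
  a=18: (18, -2, 39), (18, 2, 39)  [2]
  a=19..21: none
  a=22: (22, -10, 33), (22, 10, 33)  [2]
  a=23: (23, -18, 34), (23, 18, 34)  [2]
  a=24: none
  a=25: (25, -14, 30), (25, 14, 30)  [2]
  a=26: (26, -2, 27), (26, 2, 27)  [2]
  a=27..28: none
  a=29: (29, -26, 30), (29, 26, 30)  [2]
  a=30: none
Total reduced forms: 1 + 1 + 2 + 2 + 2 + 2 + 2 + 2 + 2 + 4 + 2 + 2 + 2 + 2 + 2 + 2 + 2 = 34
h = 34

34


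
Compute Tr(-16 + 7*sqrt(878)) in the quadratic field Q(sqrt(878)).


Tr(a + b*sqrt(d)) = (a + b*sqrt(d)) + (a - b*sqrt(d)) = 2a
= 2 * (-16)
= -32

-32


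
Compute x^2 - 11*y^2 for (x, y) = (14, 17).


x^2 - d*y^2
= 14^2 - 11*17^2
= 196 - 3179
= -2983

-2983


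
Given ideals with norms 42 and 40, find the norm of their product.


N(IJ) = N(I) * N(J)
= 42 * 40
= 1680

1680


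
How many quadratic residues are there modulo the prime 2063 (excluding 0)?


For prime p, the number of non-zero quadratic residues is (p-1)/2.
= (2063-1)/2
= 1031

1031


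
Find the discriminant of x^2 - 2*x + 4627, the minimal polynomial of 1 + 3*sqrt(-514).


The element 1 + 3*sqrt(-514) has minimal polynomial:
x^2 - 2*x + 4627
Discriminant = (-2)^2 - 4*(4627)
= 4 - 18508
= -18504

-18504


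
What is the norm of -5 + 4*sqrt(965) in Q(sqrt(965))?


N(a + b*sqrt(d)) = a^2 - d*b^2
= (-5)^2 - (965)*(4)^2
= 25 - 15440
= -15415

-15415


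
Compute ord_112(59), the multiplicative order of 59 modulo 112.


We want ord_112(59), the smallest k >= 1 with 59^k = 1 mod 112.
n = 112 = 2^4 * 7, phi(112) = 48; the order divides phi(n).
Divisors of 48: 1, 2, 3, 4, 6, 8, 12, 16, 24, 48
Repeated squaring mod 112: 59^1 = 59, 59^2 = 9, 59^4 = 81, 59^8 = 65, 59^16 = 81, 59^32 = 65
Test divisors in increasing order:
  k=1: 59^1 = 59 mod 112
  k=2: 59^2 = 9 mod 112
  k=3: 59^3 = 9 * 59 = 83 mod 112
  k=4: 59^4 = 81 mod 112
  k=6: 59^6 = 81 * 9 = 57 mod 112
  k=8: 59^8 = 65 mod 112
  k=12: 59^12 = 65 * 81 = 1 mod 112  <- first divisor giving 1
Order = 12

12


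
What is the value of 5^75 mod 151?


p = 151 is prime and the exponent is (p-1)/2 = 75, so by Euler's criterion 5^75 = (5/151) = +1 or -1 mod 151.
Compute by square-and-multiply:
  75 = 64 + 8 + 2 + 1 (binary 1001011)
  Repeated squaring mod 151: 5^1 = 5, 5^2 = 25, 5^4 = 21, 5^8 = 139, 5^16 = 144, 5^32 = 49, 5^64 = 136
  5^75 = 5^64 * 5^8 * 5^2 * 5^1 = 136 * 139 * 25 * 5 mod 151
    136 * 139 = 18904 = 29 mod 151
    29 * 25 = 725 = 121 mod 151
    121 * 5 = 605 = 1 mod 151
  5^75 = 1 mod 151
Result 1: 5 is a quadratic residue mod 151.
5^75 mod 151 = 1

1


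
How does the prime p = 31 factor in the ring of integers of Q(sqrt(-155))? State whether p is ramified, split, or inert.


K = Q(sqrt(-155)). Since d mod 4 = 1, disc(K) = -155.
Check p | disc: -155 mod 31 = 0.
p divides disc, so p ramifies: (p) = P^2 with e=2, f=1, g=1.
Therefore p is ramified.

ramified


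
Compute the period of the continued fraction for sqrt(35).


Run the CF algorithm for sqrt(35).
a_0 = floor(sqrt(35)) = 5; set m_0=0, q_0=1.
Recurrence: m' = q*a - m,  q' = (d - m'^2)/q,  a' = floor((a_0 + m')/q').
  step 1: m=5, q=10, a=1
  step 2: m=5, q=1, a=10
a_2 = 2*a_0 = 10, so the period closes here.
sqrt(35) = [5; 1, 10]
Period length = 2

2


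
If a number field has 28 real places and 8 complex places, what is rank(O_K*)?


By Dirichlet's unit theorem:
rank = r1 + r2 - 1
= 28 + 8 - 1
= 35

35


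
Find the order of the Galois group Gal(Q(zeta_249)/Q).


|Gal(Q(zeta_249)/Q)| = phi(249)
= 164

164


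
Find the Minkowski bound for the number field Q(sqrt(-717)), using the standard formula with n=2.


d = -717, d mod 4 = 3, so disc(K) = 4d = -2868; |disc(K)| = 2868
Imaginary quadratic field, so n = 2, s = r2 = 1, r1 = 0
M = (n!/n^n) * (4/pi)^s * sqrt(|disc(K)|) = (2!/2^2) * (4/pi)^1 * sqrt(2868)
= 0.5 * 1.273240 * 53.553711
= 34.0934

34.0934


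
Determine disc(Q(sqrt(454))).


For K = Q(sqrt(d)) with d squarefree: disc(K) = d if d = 1 mod 4, and disc(K) = 4d if d = 2 or 3 mod 4.
Here d = 454, and d mod 4 = 2.
d = 2 mod 4, not 1 (O_K = Z[sqrt(d)]), so disc(K) = 4d = 4 * (454) = 1816

1816


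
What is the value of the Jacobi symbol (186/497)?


Compute (186/497) via quadratic reciprocity:
  pull out 2: (2/497) = +1  (since 497 mod 8 = 1)
  reciprocity: (93/497) -> +(497/93)
  reduce: (32/93)
  pull out 2: (2/93) = -1  (since 93 mod 8 = 5)
  pull out 2: (2/93) = -1  (since 93 mod 8 = 5)
  pull out 2: (2/93) = -1  (since 93 mod 8 = 5)
  pull out 2: (2/93) = -1  (since 93 mod 8 = 5)
  pull out 2: (2/93) = -1  (since 93 mod 8 = 5)
  (1/93) = 1
Product of signs = -1

-1


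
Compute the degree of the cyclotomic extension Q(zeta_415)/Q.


The degree equals Euler's totient phi(415).
415 = 5 * 83
phi(415) = 328

328


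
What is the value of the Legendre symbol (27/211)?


p = 211 is prime, so compute (27/211) with the reciprocity algorithm (Jacobi-symbol steps: pull out 2s via (2/n), flip via reciprocity, reduce):
  reciprocity: (27/211) -> -(211/27)
  reduce: (22/27)
  pull out 2: (2/27) = -1  (since 27 mod 8 = 3)
  reciprocity: (11/27) -> -(27/11)
  reduce: (5/11)
  reciprocity: (5/11) -> +(11/5)
  reduce: (1/5)
  (1/5) = 1
Product of signs = -1
(27/211) = -1

-1


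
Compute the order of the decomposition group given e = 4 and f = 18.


|D_P| = e * f
= 4 * 18
= 72

72


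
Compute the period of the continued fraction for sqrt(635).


Run the CF algorithm for sqrt(635).
a_0 = floor(sqrt(635)) = 25; set m_0=0, q_0=1.
Recurrence: m' = q*a - m,  q' = (d - m'^2)/q,  a' = floor((a_0 + m')/q').
  step 1: m=25, q=10, a=5
  step 2: m=25, q=1, a=50
a_2 = 2*a_0 = 50, so the period closes here.
sqrt(635) = [25; 5, 50]
Period length = 2

2


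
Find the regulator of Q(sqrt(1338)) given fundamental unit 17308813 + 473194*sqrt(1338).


epsilon = 17308813 + 473194*sqrt(1338)
= 3.4618e+07
R = ln(3.4618e+07)
= 17.3599

17.3599


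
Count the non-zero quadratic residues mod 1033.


For prime p, the number of non-zero quadratic residues is (p-1)/2.
= (1033-1)/2
= 516

516


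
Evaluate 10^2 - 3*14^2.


x^2 - d*y^2
= 10^2 - 3*14^2
= 100 - 588
= -488

-488


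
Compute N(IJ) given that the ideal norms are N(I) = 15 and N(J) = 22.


N(IJ) = N(I) * N(J)
= 15 * 22
= 330

330


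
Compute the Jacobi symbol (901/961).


Compute (901/961) via quadratic reciprocity:
  reciprocity: (901/961) -> +(961/901)
  reduce: (60/901)
  pull out 2: (2/901) = -1  (since 901 mod 8 = 5)
  pull out 2: (2/901) = -1  (since 901 mod 8 = 5)
  reciprocity: (15/901) -> +(901/15)
  reduce: (1/15)
  (1/15) = 1
Product of signs = 1

1


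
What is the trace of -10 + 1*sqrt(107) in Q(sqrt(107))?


Tr(a + b*sqrt(d)) = (a + b*sqrt(d)) + (a - b*sqrt(d)) = 2a
= 2 * (-10)
= -20

-20


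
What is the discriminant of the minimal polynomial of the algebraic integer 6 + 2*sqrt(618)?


The element 6 + 2*sqrt(618) has minimal polynomial:
x^2 - 12*x - 2436
Discriminant = (-12)^2 - 4*(-2436)
= 144 + 9744
= 9888

9888


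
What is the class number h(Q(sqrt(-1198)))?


K = Q(sqrt(-1198)). d mod 4 = 2, so D = disc(K) = 4d = -4792
h(K) equals the number of primitive reduced positive-definite forms (a, b, c) = a*x^2 + b*x*y + c*y^2 with b^2 - 4ac = D,
where reduced means |b| <= a <= c, with b >= 0 whenever |b| = a or a = c, and primitive means gcd(a, b, c) = 1.
Reduced forces 3a^2 <= |D| = 4792, so 1 <= a <= 39; b must have the parity of D, and c = (b^2 - D)/(4a) must be an integer >= a.
Enumerate a = 1..39, b in [-a, a]:
  a=1: (1, 0, 1198)  [1]
  a=2: (2, 0, 599)  [1]
  a=3..10: none
  a=11: (11, -2, 109), (11, 2, 109)  [2]
  a=12..16: none
  a=17: (17, -6, 71), (17, 6, 71)  [2]
  a=18..21: none
  a=22: (22, -20, 59), (22, 20, 59)  [2]
  a=23..28: none
  a=29: (29, -14, 43), (29, 14, 43)  [2]
  a=30..33: none
  a=34: (34, -28, 41), (34, 28, 41)  [2]
  a=35..39: none
Total reduced forms: 1 + 1 + 2 + 2 + 2 + 2 + 2 = 12
h = 12

12


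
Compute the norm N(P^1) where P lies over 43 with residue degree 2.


N(P^a) = p^(a*f)
= 43^(1*2)
= 43^2
= 1849

1849


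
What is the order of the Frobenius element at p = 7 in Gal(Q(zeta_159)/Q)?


The Frobenius at p in Gal(Q(zeta_n)/Q) = (Z/nZ)* is the class of p, so its order is ord_159(7), the smallest k >= 1 with 7^k = 1 mod 159.
n = 159 = 3 * 53, phi(159) = 104; the order divides phi(n).
Divisors of 104: 1, 2, 4, 8, 13, 26, 52, 104
Repeated squaring mod 159: 7^1 = 7, 7^2 = 49, 7^4 = 16, 7^8 = 97, 7^16 = 28, 7^32 = 148, 7^64 = 121
Test divisors in increasing order:
  k=1: 7^1 = 7 mod 159
  k=2: 7^2 = 49 mod 159
  k=4: 7^4 = 16 mod 159
  k=8: 7^8 = 97 mod 159
  k=13: 7^13 = 97 * 16 * 7 = 52 mod 159
  k=26: 7^26 = 28 * 97 * 49 = 1 mod 159  <- first divisor giving 1
Order = 26

26


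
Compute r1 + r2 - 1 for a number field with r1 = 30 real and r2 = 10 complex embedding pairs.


By Dirichlet's unit theorem:
rank = r1 + r2 - 1
= 30 + 10 - 1
= 39

39


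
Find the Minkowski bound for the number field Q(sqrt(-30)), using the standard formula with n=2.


d = -30, d mod 4 = 2, so disc(K) = 4d = -120; |disc(K)| = 120
Imaginary quadratic field, so n = 2, s = r2 = 1, r1 = 0
M = (n!/n^n) * (4/pi)^s * sqrt(|disc(K)|) = (2!/2^2) * (4/pi)^1 * sqrt(120)
= 0.5 * 1.273240 * 10.954451
= 6.9738

6.9738


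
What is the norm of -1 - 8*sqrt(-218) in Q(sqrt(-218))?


N(a + b*sqrt(d)) = a^2 - d*b^2
= (-1)^2 - (-218)*(-8)^2
= 1 + 13952
= 13953

13953


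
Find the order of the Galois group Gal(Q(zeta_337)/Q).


|Gal(Q(zeta_337)/Q)| = phi(337)
= 336

336


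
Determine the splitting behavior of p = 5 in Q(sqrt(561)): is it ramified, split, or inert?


K = Q(sqrt(561)). Since d mod 4 = 1, disc(K) = 561.
Check p | disc: 561 mod 5 = 1.
p does not divide disc. Compute Legendre symbol (d/p):
1^((5-1)/2) mod 5 = 1
(d/p) = 1, so p splits: (p) = P*P' with e=1, f=1, g=2.
Therefore p is split.

split


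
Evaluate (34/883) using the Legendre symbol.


p = 883 is prime, so compute (34/883) with the reciprocity algorithm (Jacobi-symbol steps: pull out 2s via (2/n), flip via reciprocity, reduce):
  pull out 2: (2/883) = -1  (since 883 mod 8 = 3)
  reciprocity: (17/883) -> +(883/17)
  reduce: (16/17)
  pull out 2: (2/17) = +1  (since 17 mod 8 = 1)
  pull out 2: (2/17) = +1  (since 17 mod 8 = 1)
  pull out 2: (2/17) = +1  (since 17 mod 8 = 1)
  pull out 2: (2/17) = +1  (since 17 mod 8 = 1)
  (1/17) = 1
Product of signs = -1
(34/883) = -1

-1


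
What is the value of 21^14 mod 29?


p = 29 is prime and the exponent is (p-1)/2 = 14, so by Euler's criterion 21^14 = (21/29) = +1 or -1 mod 29.
Compute by square-and-multiply:
  14 = 8 + 4 + 2 (binary 1110)
  Repeated squaring mod 29: 21^1 = 21, 21^2 = 6, 21^4 = 7, 21^8 = 20
  21^14 = 21^8 * 21^4 * 21^2 = 20 * 7 * 6 mod 29
    20 * 7 = 140 = 24 mod 29
    24 * 6 = 144 = 28 mod 29
  21^14 = 28 mod 29
Result 28 = p - 1 = -1 mod 29: 21 is a quadratic non-residue mod 29. As a residue in [0, p-1] the value is 28.
21^14 mod 29 = 28

28


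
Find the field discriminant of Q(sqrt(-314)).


For K = Q(sqrt(d)) with d squarefree: disc(K) = d if d = 1 mod 4, and disc(K) = 4d if d = 2 or 3 mod 4.
Here d = -314, and d mod 4 = 2.
d = 2 mod 4, not 1 (O_K = Z[sqrt(d)]), so disc(K) = 4d = 4 * (-314) = -1256

-1256


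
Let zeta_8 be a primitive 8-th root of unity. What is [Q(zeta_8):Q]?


The degree equals Euler's totient phi(8).
8 = 2^3
phi(8) = 4

4


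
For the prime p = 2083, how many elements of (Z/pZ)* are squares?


For prime p, the number of non-zero quadratic residues is (p-1)/2.
= (2083-1)/2
= 1041

1041


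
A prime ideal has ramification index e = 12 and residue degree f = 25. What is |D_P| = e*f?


|D_P| = e * f
= 12 * 25
= 300

300


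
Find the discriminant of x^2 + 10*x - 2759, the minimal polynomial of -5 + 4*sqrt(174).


The element -5 + 4*sqrt(174) has minimal polynomial:
x^2 + 10*x - 2759
Discriminant = (10)^2 - 4*(-2759)
= 100 + 11036
= 11136

11136


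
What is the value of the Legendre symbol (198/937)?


p = 937 is prime, so compute (198/937) with the reciprocity algorithm (Jacobi-symbol steps: pull out 2s via (2/n), flip via reciprocity, reduce):
  pull out 2: (2/937) = +1  (since 937 mod 8 = 1)
  reciprocity: (99/937) -> +(937/99)
  reduce: (46/99)
  pull out 2: (2/99) = -1  (since 99 mod 8 = 3)
  reciprocity: (23/99) -> -(99/23)
  reduce: (7/23)
  reciprocity: (7/23) -> -(23/7)
  reduce: (2/7)
  pull out 2: (2/7) = +1  (since 7 mod 8 = 7)
  (1/7) = 1
Product of signs = -1
(198/937) = -1

-1


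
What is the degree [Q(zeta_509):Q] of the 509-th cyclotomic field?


The degree equals Euler's totient phi(509).
509 = 509
phi(509) = 508

508


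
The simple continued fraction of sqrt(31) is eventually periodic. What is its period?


Run the CF algorithm for sqrt(31).
a_0 = floor(sqrt(31)) = 5; set m_0=0, q_0=1.
Recurrence: m' = q*a - m,  q' = (d - m'^2)/q,  a' = floor((a_0 + m')/q').
  step 1: m=5, q=6, a=1
  step 2: m=1, q=5, a=1
  step 3: m=4, q=3, a=3
  step 4: m=5, q=2, a=5
  step 5: m=5, q=3, a=3
  step 6: m=4, q=5, a=1
  step 7: m=1, q=6, a=1
  step 8: m=5, q=1, a=10
a_8 = 2*a_0 = 10, so the period closes here.
sqrt(31) = [5; 1, 1, 3, 5, 3, 1, 1, 10]
Period length = 8

8


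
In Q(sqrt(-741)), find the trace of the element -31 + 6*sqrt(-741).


Tr(a + b*sqrt(d)) = (a + b*sqrt(d)) + (a - b*sqrt(d)) = 2a
= 2 * (-31)
= -62

-62


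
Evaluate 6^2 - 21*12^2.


x^2 - d*y^2
= 6^2 - 21*12^2
= 36 - 3024
= -2988

-2988


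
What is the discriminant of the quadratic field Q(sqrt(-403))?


For K = Q(sqrt(d)) with d squarefree: disc(K) = d if d = 1 mod 4, and disc(K) = 4d if d = 2 or 3 mod 4.
Here d = -403, and d mod 4 = 1.
d = 1 mod 4 (O_K = Z[(1+sqrt(d))/2]), so disc(K) = d = -403

-403


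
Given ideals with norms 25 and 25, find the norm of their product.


N(IJ) = N(I) * N(J)
= 25 * 25
= 625

625


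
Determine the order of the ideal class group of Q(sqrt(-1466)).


K = Q(sqrt(-1466)). d mod 4 = 2, so D = disc(K) = 4d = -5864
h(K) equals the number of primitive reduced positive-definite forms (a, b, c) = a*x^2 + b*x*y + c*y^2 with b^2 - 4ac = D,
where reduced means |b| <= a <= c, with b >= 0 whenever |b| = a or a = c, and primitive means gcd(a, b, c) = 1.
Reduced forces 3a^2 <= |D| = 5864, so 1 <= a <= 44; b must have the parity of D, and c = (b^2 - D)/(4a) must be an integer >= a.
Enumerate a = 1..44, b in [-a, a]:
  a=1: (1, 0, 1466)  [1]
  a=2: (2, 0, 733)  [1]
  a=3: (3, -2, 489), (3, 2, 489)  [2]
  a=4: none
  a=5: (5, -4, 294), (5, 4, 294)  [2]
  a=6: (6, -4, 245), (6, 4, 245)  [2]
  a=7: (7, -4, 210), (7, 4, 210)  [2]
  a=8: none
  a=9: (9, -2, 163), (9, 2, 163)  [2]
  a=10: (10, -4, 147), (10, 4, 147)  [2]
  a=11..12: none
  a=13: (13, -8, 114), (13, 8, 114)  [2]
  a=14: (14, -4, 105), (14, 4, 105)  [2]
  a=15: (15, -14, 101), (15, -4, 98), (15, 4, 98), (15, 14, 101)  [4]
  a=16: none
  a=17: (17, -16, 90), (17, 16, 90)  [2]
  a=18: (18, -16, 85), (18, 16, 85)  [2]
  a=19: (19, -8, 78), (19, 8, 78)  [2]
  a=20: none
  a=21: (21, -10, 71), (21, -4, 70), (21, 4, 70), (21, 10, 71)  [4]
  a=22: none
  a=23: (23, -22, 69), (23, 22, 69)  [2]
  a=24: none
  a=25: (25, -6, 59), (25, 6, 59)  [2]
  a=26: (26, -8, 57), (26, 8, 57)  [2]
  a=27: (27, -20, 58), (27, 20, 58)  [2]
  a=28: none
  a=29: (29, -20, 54), (29, 20, 54)  [2]
  a=30: (30, -16, 51), (30, -4, 49), (30, 4, 49), (30, 16, 51)  [4]
  a=31..33: none
  a=34: (34, -16, 45), (34, 16, 45)  [2]
  a=35: (35, -24, 46), (35, -4, 42), (35, 4, 42), (35, 24, 46)  [4]
  a=36..37: none
  a=38: (38, -8, 39), (38, 8, 39)  [2]
  a=39: (39, -34, 45), (39, 34, 45)  [2]
  a=40: none
  a=41: (41, -32, 42), (41, 32, 42)  [2]
  a=42..44: none
Total reduced forms: 1 + 1 + 2 + 2 + 2 + 2 + 2 + 2 + 2 + 2 + 4 + 2 + 2 + 2 + 4 + 2 + 2 + 2 + 2 + 2 + 4 + 2 + 4 + 2 + 2 + 2 = 58
h = 58

58


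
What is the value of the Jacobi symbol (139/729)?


Compute (139/729) via quadratic reciprocity:
  reciprocity: (139/729) -> +(729/139)
  reduce: (34/139)
  pull out 2: (2/139) = -1  (since 139 mod 8 = 3)
  reciprocity: (17/139) -> +(139/17)
  reduce: (3/17)
  reciprocity: (3/17) -> +(17/3)
  reduce: (2/3)
  pull out 2: (2/3) = -1  (since 3 mod 8 = 3)
  (1/3) = 1
Product of signs = 1

1


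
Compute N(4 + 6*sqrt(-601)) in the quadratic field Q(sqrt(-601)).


N(a + b*sqrt(d)) = a^2 - d*b^2
= (4)^2 - (-601)*(6)^2
= 16 + 21636
= 21652

21652


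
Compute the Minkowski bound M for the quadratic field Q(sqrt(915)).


d = 915, d mod 4 = 3, so disc(K) = 4d = 3660; |disc(K)| = 3660
Real quadratic field, so n = 2, s = r2 = 0, r1 = 2
M = (n!/n^n) * (4/pi)^s * sqrt(|disc(K)|) = (2!/2^2) * (4/pi)^0 * sqrt(3660)
= 0.5 * 1.000000 * 60.497934
= 30.2490

30.2490


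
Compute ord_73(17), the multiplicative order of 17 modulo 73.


We want ord_73(17), the smallest k >= 1 with 17^k = 1 mod 73.
n = 73 = 73, phi(73) = 72; the order divides phi(n).
Divisors of 72: 1, 2, 3, 4, 6, 8, 9, 12, 18, 24, 36, 72
Repeated squaring mod 73: 17^1 = 17, 17^2 = 70, 17^4 = 9, 17^8 = 8, 17^16 = 64, 17^32 = 8, 17^64 = 64
Test divisors in increasing order:
  k=1: 17^1 = 17 mod 73
  k=2: 17^2 = 70 mod 73
  k=3: 17^3 = 70 * 17 = 22 mod 73
  k=4: 17^4 = 9 mod 73
  k=6: 17^6 = 9 * 70 = 46 mod 73
  k=8: 17^8 = 8 mod 73
  k=9: 17^9 = 8 * 17 = 63 mod 73
  k=12: 17^12 = 8 * 9 = 72 mod 73
  k=18: 17^18 = 64 * 70 = 27 mod 73
  k=24: 17^24 = 64 * 8 = 1 mod 73  <- first divisor giving 1
Order = 24

24


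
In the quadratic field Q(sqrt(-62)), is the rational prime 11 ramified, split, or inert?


K = Q(sqrt(-62)). Since d mod 4 = 2, disc(K) = -248.
Check p | disc: -248 mod 11 = 5.
p does not divide disc. Compute Legendre symbol (d/p):
4^((11-1)/2) mod 11 = 1
(d/p) = 1, so p splits: (p) = P*P' with e=1, f=1, g=2.
Therefore p is split.

split


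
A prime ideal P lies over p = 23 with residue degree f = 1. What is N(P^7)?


N(P^a) = p^(a*f)
= 23^(7*1)
= 23^7
= 3404825447

3404825447


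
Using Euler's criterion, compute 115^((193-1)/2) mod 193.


p = 193 is prime and the exponent is (p-1)/2 = 96, so by Euler's criterion 115^96 = (115/193) = +1 or -1 mod 193.
Compute by square-and-multiply:
  96 = 64 + 32 (binary 1100000)
  Repeated squaring mod 193: 115^1 = 115, 115^2 = 101, 115^4 = 165, 115^8 = 12, 115^16 = 144, 115^32 = 85, 115^64 = 84
  115^96 = 115^64 * 115^32 = 84 * 85 mod 193
    84 * 85 = 7140 = 192 mod 193
  115^96 = 192 mod 193
Result 192 = p - 1 = -1 mod 193: 115 is a quadratic non-residue mod 193. As a residue in [0, p-1] the value is 192.
115^96 mod 193 = 192

192


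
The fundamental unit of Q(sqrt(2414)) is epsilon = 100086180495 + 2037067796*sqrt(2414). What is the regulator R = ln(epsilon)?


epsilon = 100086180495 + 2037067796*sqrt(2414)
= 2.0017e+11
R = ln(2.0017e+11)
= 26.0224

26.0224


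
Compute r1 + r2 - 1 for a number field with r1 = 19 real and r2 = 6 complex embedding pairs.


By Dirichlet's unit theorem:
rank = r1 + r2 - 1
= 19 + 6 - 1
= 24

24


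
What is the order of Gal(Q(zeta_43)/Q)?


|Gal(Q(zeta_43)/Q)| = phi(43)
= 42

42


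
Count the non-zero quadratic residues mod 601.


For prime p, the number of non-zero quadratic residues is (p-1)/2.
= (601-1)/2
= 300

300


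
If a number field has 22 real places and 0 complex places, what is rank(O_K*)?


By Dirichlet's unit theorem:
rank = r1 + r2 - 1
= 22 + 0 - 1
= 21

21


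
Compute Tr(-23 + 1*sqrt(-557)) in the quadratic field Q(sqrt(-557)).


Tr(a + b*sqrt(d)) = (a + b*sqrt(d)) + (a - b*sqrt(d)) = 2a
= 2 * (-23)
= -46

-46


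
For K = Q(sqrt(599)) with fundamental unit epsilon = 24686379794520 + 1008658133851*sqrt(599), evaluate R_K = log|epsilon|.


epsilon = 24686379794520 + 1008658133851*sqrt(599)
= 4.9373e+13
R = ln(4.9373e+13)
= 31.5304

31.5304


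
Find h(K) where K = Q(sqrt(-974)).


K = Q(sqrt(-974)). d mod 4 = 2, so D = disc(K) = 4d = -3896
h(K) equals the number of primitive reduced positive-definite forms (a, b, c) = a*x^2 + b*x*y + c*y^2 with b^2 - 4ac = D,
where reduced means |b| <= a <= c, with b >= 0 whenever |b| = a or a = c, and primitive means gcd(a, b, c) = 1.
Reduced forces 3a^2 <= |D| = 3896, so 1 <= a <= 36; b must have the parity of D, and c = (b^2 - D)/(4a) must be an integer >= a.
Enumerate a = 1..36, b in [-a, a]:
  a=1: (1, 0, 974)  [1]
  a=2: (2, 0, 487)  [1]
  a=3: (3, -2, 325), (3, 2, 325)  [2]
  a=4: none
  a=5: (5, -2, 195), (5, 2, 195)  [2]
  a=6: (6, -4, 163), (6, 4, 163)  [2]
  a=7..8: none
  a=9: (9, -8, 110), (9, 8, 110)  [2]
  a=10: (10, -8, 99), (10, 8, 99)  [2]
  a=11: (11, -8, 90), (11, 8, 90)  [2]
  a=12: none
  a=13: (13, -2, 75), (13, 2, 75)  [2]
  a=14: none
  a=15: (15, -8, 66), (15, -2, 65), (15, 2, 65), (15, 8, 66)  [4]
  a=16..17: none
  a=18: (18, -8, 55), (18, 8, 55)  [2]
  a=19..21: none
  a=22: (22, -8, 45), (22, 8, 45)  [2]
  a=23..24: none
  a=25: (25, -2, 39), (25, 2, 39)  [2]
  a=26: (26, -24, 43), (26, 24, 43)  [2]
  a=27: (27, -10, 37), (27, 10, 37)  [2]
  a=28..29: none
  a=30: (30, -28, 39), (30, -8, 33), (30, 8, 33), (30, 28, 39)  [4]
  a=31: (31, -14, 33), (31, 14, 33)  [2]
  a=32..36: none
Total reduced forms: 1 + 1 + 2 + 2 + 2 + 2 + 2 + 2 + 2 + 4 + 2 + 2 + 2 + 2 + 2 + 4 + 2 = 36
h = 36

36


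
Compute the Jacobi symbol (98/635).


Compute (98/635) via quadratic reciprocity:
  pull out 2: (2/635) = -1  (since 635 mod 8 = 3)
  reciprocity: (49/635) -> +(635/49)
  reduce: (47/49)
  reciprocity: (47/49) -> +(49/47)
  reduce: (2/47)
  pull out 2: (2/47) = +1  (since 47 mod 8 = 7)
  (1/47) = 1
Product of signs = -1

-1


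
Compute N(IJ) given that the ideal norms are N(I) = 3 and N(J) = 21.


N(IJ) = N(I) * N(J)
= 3 * 21
= 63

63


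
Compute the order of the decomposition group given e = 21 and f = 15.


|D_P| = e * f
= 21 * 15
= 315

315


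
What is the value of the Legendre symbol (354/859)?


p = 859 is prime, so compute (354/859) with the reciprocity algorithm (Jacobi-symbol steps: pull out 2s via (2/n), flip via reciprocity, reduce):
  pull out 2: (2/859) = -1  (since 859 mod 8 = 3)
  reciprocity: (177/859) -> +(859/177)
  reduce: (151/177)
  reciprocity: (151/177) -> +(177/151)
  reduce: (26/151)
  pull out 2: (2/151) = +1  (since 151 mod 8 = 7)
  reciprocity: (13/151) -> +(151/13)
  reduce: (8/13)
  pull out 2: (2/13) = -1  (since 13 mod 8 = 5)
  pull out 2: (2/13) = -1  (since 13 mod 8 = 5)
  pull out 2: (2/13) = -1  (since 13 mod 8 = 5)
  (1/13) = 1
Product of signs = 1
(354/859) = 1

1


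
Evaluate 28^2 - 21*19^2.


x^2 - d*y^2
= 28^2 - 21*19^2
= 784 - 7581
= -6797

-6797


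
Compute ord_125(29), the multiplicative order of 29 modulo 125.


We want ord_125(29), the smallest k >= 1 with 29^k = 1 mod 125.
n = 125 = 5^3, phi(125) = 100; the order divides phi(n).
Divisors of 100: 1, 2, 4, 5, 10, 20, 25, 50, 100
Repeated squaring mod 125: 29^1 = 29, 29^2 = 91, 29^4 = 31, 29^8 = 86, 29^16 = 21, 29^32 = 66, 29^64 = 106
Test divisors in increasing order:
  k=1: 29^1 = 29 mod 125
  k=2: 29^2 = 91 mod 125
  k=4: 29^4 = 31 mod 125
  k=5: 29^5 = 31 * 29 = 24 mod 125
  k=10: 29^10 = 86 * 91 = 76 mod 125
  k=20: 29^20 = 21 * 31 = 26 mod 125
  k=25: 29^25 = 21 * 86 * 29 = 124 mod 125
  k=50: 29^50 = 66 * 21 * 91 = 1 mod 125  <- first divisor giving 1
Order = 50

50


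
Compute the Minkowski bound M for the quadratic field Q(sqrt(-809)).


d = -809, d mod 4 = 3, so disc(K) = 4d = -3236; |disc(K)| = 3236
Imaginary quadratic field, so n = 2, s = r2 = 1, r1 = 0
M = (n!/n^n) * (4/pi)^s * sqrt(|disc(K)|) = (2!/2^2) * (4/pi)^1 * sqrt(3236)
= 0.5 * 1.273240 * 56.885851
= 36.2147

36.2147


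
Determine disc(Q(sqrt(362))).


For K = Q(sqrt(d)) with d squarefree: disc(K) = d if d = 1 mod 4, and disc(K) = 4d if d = 2 or 3 mod 4.
Here d = 362, and d mod 4 = 2.
d = 2 mod 4, not 1 (O_K = Z[sqrt(d)]), so disc(K) = 4d = 4 * (362) = 1448

1448


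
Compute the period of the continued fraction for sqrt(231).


Run the CF algorithm for sqrt(231).
a_0 = floor(sqrt(231)) = 15; set m_0=0, q_0=1.
Recurrence: m' = q*a - m,  q' = (d - m'^2)/q,  a' = floor((a_0 + m')/q').
  step 1: m=15, q=6, a=5
  step 2: m=15, q=1, a=30
a_2 = 2*a_0 = 30, so the period closes here.
sqrt(231) = [15; 5, 30]
Period length = 2

2


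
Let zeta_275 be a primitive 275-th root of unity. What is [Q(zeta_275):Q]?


The degree equals Euler's totient phi(275).
275 = 5^2 * 11
phi(275) = 200

200


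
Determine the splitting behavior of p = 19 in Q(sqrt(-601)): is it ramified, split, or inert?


K = Q(sqrt(-601)). Since d mod 4 = 3, disc(K) = -2404.
Check p | disc: -2404 mod 19 = 9.
p does not divide disc. Compute Legendre symbol (d/p):
7^((19-1)/2) mod 19 = 1
(d/p) = 1, so p splits: (p) = P*P' with e=1, f=1, g=2.
Therefore p is split.

split


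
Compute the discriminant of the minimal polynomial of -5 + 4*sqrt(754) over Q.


The element -5 + 4*sqrt(754) has minimal polynomial:
x^2 + 10*x - 12039
Discriminant = (10)^2 - 4*(-12039)
= 100 + 48156
= 48256

48256


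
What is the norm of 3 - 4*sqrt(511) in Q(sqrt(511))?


N(a + b*sqrt(d)) = a^2 - d*b^2
= (3)^2 - (511)*(-4)^2
= 9 - 8176
= -8167

-8167


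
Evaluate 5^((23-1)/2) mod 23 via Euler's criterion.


p = 23 is prime and the exponent is (p-1)/2 = 11, so by Euler's criterion 5^11 = (5/23) = +1 or -1 mod 23.
Compute by square-and-multiply:
  11 = 8 + 2 + 1 (binary 1011)
  Repeated squaring mod 23: 5^1 = 5, 5^2 = 2, 5^4 = 4, 5^8 = 16
  5^11 = 5^8 * 5^2 * 5^1 = 16 * 2 * 5 mod 23
    16 * 2 = 32 = 9 mod 23
    9 * 5 = 45 = 22 mod 23
  5^11 = 22 mod 23
Result 22 = p - 1 = -1 mod 23: 5 is a quadratic non-residue mod 23. As a residue in [0, p-1] the value is 22.
5^11 mod 23 = 22

22


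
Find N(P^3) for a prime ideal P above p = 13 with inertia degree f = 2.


N(P^a) = p^(a*f)
= 13^(3*2)
= 13^6
= 4826809

4826809


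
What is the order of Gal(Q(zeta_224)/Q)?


|Gal(Q(zeta_224)/Q)| = phi(224)
= 96

96


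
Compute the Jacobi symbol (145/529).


Compute (145/529) via quadratic reciprocity:
  reciprocity: (145/529) -> +(529/145)
  reduce: (94/145)
  pull out 2: (2/145) = +1  (since 145 mod 8 = 1)
  reciprocity: (47/145) -> +(145/47)
  reduce: (4/47)
  pull out 2: (2/47) = +1  (since 47 mod 8 = 7)
  pull out 2: (2/47) = +1  (since 47 mod 8 = 7)
  (1/47) = 1
Product of signs = 1

1


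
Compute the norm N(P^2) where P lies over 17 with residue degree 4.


N(P^a) = p^(a*f)
= 17^(2*4)
= 17^8
= 6975757441

6975757441


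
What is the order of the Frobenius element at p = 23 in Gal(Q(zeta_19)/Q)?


The Frobenius at p in Gal(Q(zeta_n)/Q) = (Z/nZ)* is the class of p, so its order is ord_19(23), the smallest k >= 1 with 23^k = 1 mod 19.
n = 19 = 19, phi(19) = 18; the order divides phi(n).
Divisors of 18: 1, 2, 3, 6, 9, 18
Repeated squaring mod 19: 23^1 = 4, 23^2 = 16, 23^4 = 9, 23^8 = 5, 23^16 = 6
Test divisors in increasing order:
  k=1: 23^1 = 4 mod 19
  k=2: 23^2 = 16 mod 19
  k=3: 23^3 = 16 * 4 = 7 mod 19
  k=6: 23^6 = 9 * 16 = 11 mod 19
  k=9: 23^9 = 5 * 4 = 1 mod 19  <- first divisor giving 1
Order = 9

9


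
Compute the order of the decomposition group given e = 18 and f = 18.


|D_P| = e * f
= 18 * 18
= 324

324


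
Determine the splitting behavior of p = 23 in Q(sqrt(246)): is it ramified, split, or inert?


K = Q(sqrt(246)). Since d mod 4 = 2, disc(K) = 984.
Check p | disc: 984 mod 23 = 18.
p does not divide disc. Compute Legendre symbol (d/p):
16^((23-1)/2) mod 23 = 1
(d/p) = 1, so p splits: (p) = P*P' with e=1, f=1, g=2.
Therefore p is split.

split


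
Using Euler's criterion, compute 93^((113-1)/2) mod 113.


p = 113 is prime and the exponent is (p-1)/2 = 56, so by Euler's criterion 93^56 = (93/113) = +1 or -1 mod 113.
Compute by square-and-multiply:
  56 = 32 + 16 + 8 (binary 111000)
  Repeated squaring mod 113: 93^1 = 93, 93^2 = 61, 93^4 = 105, 93^8 = 64, 93^16 = 28, 93^32 = 106
  93^56 = 93^32 * 93^16 * 93^8 = 106 * 28 * 64 mod 113
    106 * 28 = 2968 = 30 mod 113
    30 * 64 = 1920 = 112 mod 113
  93^56 = 112 mod 113
Result 112 = p - 1 = -1 mod 113: 93 is a quadratic non-residue mod 113. As a residue in [0, p-1] the value is 112.
93^56 mod 113 = 112

112


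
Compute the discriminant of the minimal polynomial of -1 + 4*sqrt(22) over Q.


The element -1 + 4*sqrt(22) has minimal polynomial:
x^2 + 2*x - 351
Discriminant = (2)^2 - 4*(-351)
= 4 + 1404
= 1408

1408


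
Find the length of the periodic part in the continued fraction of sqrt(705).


Run the CF algorithm for sqrt(705).
a_0 = floor(sqrt(705)) = 26; set m_0=0, q_0=1.
Recurrence: m' = q*a - m,  q' = (d - m'^2)/q,  a' = floor((a_0 + m')/q').
  step 1: m=26, q=29, a=1
  step 2: m=3, q=24, a=1
  step 3: m=21, q=11, a=4
  step 4: m=23, q=16, a=3
  step 5: m=25, q=5, a=10
  step 6: m=25, q=16, a=3
  step 7: m=23, q=11, a=4
  step 8: m=21, q=24, a=1
  step 9: m=3, q=29, a=1
  step 10: m=26, q=1, a=52
a_10 = 2*a_0 = 52, so the period closes here.
sqrt(705) = [26; 1, 1, 4, 3, 10, 3, 4, 1, 1, 52]
Period length = 10

10


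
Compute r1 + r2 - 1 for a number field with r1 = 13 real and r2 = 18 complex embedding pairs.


By Dirichlet's unit theorem:
rank = r1 + r2 - 1
= 13 + 18 - 1
= 30

30


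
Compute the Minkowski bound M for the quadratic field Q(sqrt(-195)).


d = -195, d mod 4 = 1, so disc(K) = d = -195; |disc(K)| = 195
Imaginary quadratic field, so n = 2, s = r2 = 1, r1 = 0
M = (n!/n^n) * (4/pi)^s * sqrt(|disc(K)|) = (2!/2^2) * (4/pi)^1 * sqrt(195)
= 0.5 * 1.273240 * 13.964240
= 8.8899

8.8899


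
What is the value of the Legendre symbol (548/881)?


p = 881 is prime, so compute (548/881) with the reciprocity algorithm (Jacobi-symbol steps: pull out 2s via (2/n), flip via reciprocity, reduce):
  pull out 2: (2/881) = +1  (since 881 mod 8 = 1)
  pull out 2: (2/881) = +1  (since 881 mod 8 = 1)
  reciprocity: (137/881) -> +(881/137)
  reduce: (59/137)
  reciprocity: (59/137) -> +(137/59)
  reduce: (19/59)
  reciprocity: (19/59) -> -(59/19)
  reduce: (2/19)
  pull out 2: (2/19) = -1  (since 19 mod 8 = 3)
  (1/19) = 1
Product of signs = 1
(548/881) = 1

1


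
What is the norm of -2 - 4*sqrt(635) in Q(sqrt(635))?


N(a + b*sqrt(d)) = a^2 - d*b^2
= (-2)^2 - (635)*(-4)^2
= 4 - 10160
= -10156

-10156


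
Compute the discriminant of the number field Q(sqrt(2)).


For K = Q(sqrt(d)) with d squarefree: disc(K) = d if d = 1 mod 4, and disc(K) = 4d if d = 2 or 3 mod 4.
Here d = 2, and d mod 4 = 2.
d = 2 mod 4, not 1 (O_K = Z[sqrt(d)]), so disc(K) = 4d = 4 * (2) = 8

8


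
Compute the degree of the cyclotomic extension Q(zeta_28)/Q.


The degree equals Euler's totient phi(28).
28 = 2^2 * 7
phi(28) = 12

12


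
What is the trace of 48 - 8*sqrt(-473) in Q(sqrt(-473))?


Tr(a + b*sqrt(d)) = (a + b*sqrt(d)) + (a - b*sqrt(d)) = 2a
= 2 * (48)
= 96

96


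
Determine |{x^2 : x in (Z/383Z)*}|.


For prime p, the number of non-zero quadratic residues is (p-1)/2.
= (383-1)/2
= 191

191


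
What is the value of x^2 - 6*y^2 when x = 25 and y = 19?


x^2 - d*y^2
= 25^2 - 6*19^2
= 625 - 2166
= -1541

-1541


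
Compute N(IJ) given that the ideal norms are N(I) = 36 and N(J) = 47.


N(IJ) = N(I) * N(J)
= 36 * 47
= 1692

1692


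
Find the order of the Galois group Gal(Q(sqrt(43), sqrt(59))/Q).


The 2 square roots of distinct primes are multiplicatively independent over Q,
so [K:Q] = 2^2 and Gal(K/Q) is isomorphic to (Z/2Z)^2.
|Gal| = 2^2 = 4

4


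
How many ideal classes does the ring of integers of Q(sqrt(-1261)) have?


K = Q(sqrt(-1261)). d mod 4 = 3, so D = disc(K) = 4d = -5044
h(K) equals the number of primitive reduced positive-definite forms (a, b, c) = a*x^2 + b*x*y + c*y^2 with b^2 - 4ac = D,
where reduced means |b| <= a <= c, with b >= 0 whenever |b| = a or a = c, and primitive means gcd(a, b, c) = 1.
Reduced forces 3a^2 <= |D| = 5044, so 1 <= a <= 41; b must have the parity of D, and c = (b^2 - D)/(4a) must be an integer >= a.
Enumerate a = 1..41, b in [-a, a]:
  a=1: (1, 0, 1261)  [1]
  a=2: (2, 2, 631)  [1]
  a=3..4: none
  a=5: (5, -4, 253), (5, 4, 253)  [2]
  a=6..9: none
  a=10: (10, -6, 127), (10, 6, 127)  [2]
  a=11: (11, -4, 115), (11, 4, 115)  [2]
  a=12: none
  a=13: (13, 0, 97)  [1]
  a=14..21: none
  a=22: (22, -18, 61), (22, 18, 61)  [2]
  a=23: (23, -4, 55), (23, 4, 55)  [2]
  a=24: none
  a=25: (25, -16, 53), (25, 16, 53)  [2]
  a=26: (26, 26, 55)  [1]
  a=27..30: none
  a=31: (31, -28, 47), (31, 28, 47)  [2]
  a=32..36: none
  a=37: (37, -32, 41), (37, 32, 41)  [2]
  a=38..41: none
Total reduced forms: 1 + 1 + 2 + 2 + 2 + 1 + 2 + 2 + 2 + 1 + 2 + 2 = 20
h = 20

20


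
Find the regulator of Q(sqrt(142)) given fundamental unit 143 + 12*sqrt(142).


epsilon = 143 + 12*sqrt(142)
= 285.9965
R = ln(285.9965)
= 5.6560

5.6560


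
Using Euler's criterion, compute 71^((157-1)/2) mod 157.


p = 157 is prime and the exponent is (p-1)/2 = 78, so by Euler's criterion 71^78 = (71/157) = +1 or -1 mod 157.
Compute by square-and-multiply:
  78 = 64 + 8 + 4 + 2 (binary 1001110)
  Repeated squaring mod 157: 71^1 = 71, 71^2 = 17, 71^4 = 132, 71^8 = 154, 71^16 = 9, 71^32 = 81, 71^64 = 124
  71^78 = 71^64 * 71^8 * 71^4 * 71^2 = 124 * 154 * 132 * 17 mod 157
    124 * 154 = 19096 = 99 mod 157
    99 * 132 = 13068 = 37 mod 157
    37 * 17 = 629 = 1 mod 157
  71^78 = 1 mod 157
Result 1: 71 is a quadratic residue mod 157.
71^78 mod 157 = 1

1


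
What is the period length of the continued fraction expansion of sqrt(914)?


Run the CF algorithm for sqrt(914).
a_0 = floor(sqrt(914)) = 30; set m_0=0, q_0=1.
Recurrence: m' = q*a - m,  q' = (d - m'^2)/q,  a' = floor((a_0 + m')/q').
  step 1: m=30, q=14, a=4
  step 2: m=26, q=17, a=3
  step 3: m=25, q=17, a=3
  step 4: m=26, q=14, a=4
  step 5: m=30, q=1, a=60
a_5 = 2*a_0 = 60, so the period closes here.
sqrt(914) = [30; 4, 3, 3, 4, 60]
Period length = 5

5
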